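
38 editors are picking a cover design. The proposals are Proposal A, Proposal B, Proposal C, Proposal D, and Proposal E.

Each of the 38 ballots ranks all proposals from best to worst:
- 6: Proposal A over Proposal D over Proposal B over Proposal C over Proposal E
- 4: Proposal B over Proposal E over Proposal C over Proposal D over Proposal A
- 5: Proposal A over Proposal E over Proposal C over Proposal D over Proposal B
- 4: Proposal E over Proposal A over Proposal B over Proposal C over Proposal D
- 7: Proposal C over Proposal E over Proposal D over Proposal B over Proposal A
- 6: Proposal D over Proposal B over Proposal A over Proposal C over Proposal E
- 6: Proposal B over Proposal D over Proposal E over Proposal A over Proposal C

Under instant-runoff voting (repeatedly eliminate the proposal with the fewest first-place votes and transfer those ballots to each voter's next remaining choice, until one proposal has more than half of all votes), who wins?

Round 1: Proposal A 11, Proposal B 10, Proposal C 7, Proposal D 6, Proposal E 4. Proposal E eliminated.
Round 2: Proposal A 15, Proposal B 10, Proposal C 7, Proposal D 6. Proposal D eliminated.
Round 3: Proposal A 15, Proposal B 16, Proposal C 7. Proposal C eliminated.
Round 4: Proposal A 15, Proposal B 23. Proposal B has a majority (≥20).

Proposal B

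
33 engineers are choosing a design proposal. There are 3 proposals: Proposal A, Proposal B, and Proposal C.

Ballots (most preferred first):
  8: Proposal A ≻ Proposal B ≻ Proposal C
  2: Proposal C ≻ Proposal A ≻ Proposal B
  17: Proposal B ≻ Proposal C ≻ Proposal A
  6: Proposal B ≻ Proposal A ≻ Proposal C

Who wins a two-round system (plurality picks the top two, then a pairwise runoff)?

Proposal B

Round 1 first-place votes: Proposal A 8, Proposal B 23, Proposal C 2. Proposal B and Proposal A advance.
Runoff: Proposal B is ranked above Proposal A on 23 ballots, Proposal A above Proposal B on 10.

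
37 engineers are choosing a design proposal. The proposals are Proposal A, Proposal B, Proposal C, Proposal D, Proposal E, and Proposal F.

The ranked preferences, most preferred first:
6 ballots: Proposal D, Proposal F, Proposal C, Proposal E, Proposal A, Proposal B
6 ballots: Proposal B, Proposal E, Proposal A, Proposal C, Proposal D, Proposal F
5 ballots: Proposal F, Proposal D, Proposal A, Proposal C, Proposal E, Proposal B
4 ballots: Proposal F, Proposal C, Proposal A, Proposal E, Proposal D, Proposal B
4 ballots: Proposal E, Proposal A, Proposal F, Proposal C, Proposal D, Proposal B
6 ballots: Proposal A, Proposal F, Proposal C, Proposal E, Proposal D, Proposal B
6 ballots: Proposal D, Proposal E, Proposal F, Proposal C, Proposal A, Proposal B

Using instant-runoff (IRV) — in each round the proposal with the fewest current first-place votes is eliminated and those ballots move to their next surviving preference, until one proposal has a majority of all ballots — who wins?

Round 1: Proposal A 6, Proposal B 6, Proposal C 0, Proposal D 12, Proposal E 4, Proposal F 9. Proposal C eliminated.
Round 2: Proposal A 6, Proposal B 6, Proposal D 12, Proposal E 4, Proposal F 9. Proposal E eliminated.
Round 3: Proposal A 10, Proposal B 6, Proposal D 12, Proposal F 9. Proposal B eliminated.
Round 4: Proposal A 16, Proposal D 12, Proposal F 9. Proposal F eliminated.
Round 5: Proposal A 20, Proposal D 17. Proposal A has a majority (≥19).

Proposal A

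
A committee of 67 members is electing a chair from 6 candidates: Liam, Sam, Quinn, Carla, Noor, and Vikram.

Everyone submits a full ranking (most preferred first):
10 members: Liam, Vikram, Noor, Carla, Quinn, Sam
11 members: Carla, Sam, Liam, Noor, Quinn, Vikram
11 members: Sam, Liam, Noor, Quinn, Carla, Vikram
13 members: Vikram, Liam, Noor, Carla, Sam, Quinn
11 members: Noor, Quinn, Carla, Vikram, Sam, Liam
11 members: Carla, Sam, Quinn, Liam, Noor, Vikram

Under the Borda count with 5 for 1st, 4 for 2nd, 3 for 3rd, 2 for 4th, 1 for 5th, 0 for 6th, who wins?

Liam

Liam: 10×5 + 11×3 + 11×4 + 13×4 + 11×0 + 11×2 = 201
Sam: 10×0 + 11×4 + 11×5 + 13×1 + 11×1 + 11×4 = 167
Quinn: 10×1 + 11×1 + 11×2 + 13×0 + 11×4 + 11×3 = 120
Carla: 10×2 + 11×5 + 11×1 + 13×2 + 11×3 + 11×5 = 200
Noor: 10×3 + 11×2 + 11×3 + 13×3 + 11×5 + 11×1 = 190
Vikram: 10×4 + 11×0 + 11×0 + 13×5 + 11×2 + 11×0 = 127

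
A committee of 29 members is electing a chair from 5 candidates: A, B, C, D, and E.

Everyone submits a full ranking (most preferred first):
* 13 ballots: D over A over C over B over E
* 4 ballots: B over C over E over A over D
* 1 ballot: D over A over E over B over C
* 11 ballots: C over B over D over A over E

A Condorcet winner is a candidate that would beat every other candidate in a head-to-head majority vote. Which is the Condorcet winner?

C vs A: 15–14
C vs B: 24–5
C vs D: 15–14
C vs E: 28–1
C beats every other candidate.

C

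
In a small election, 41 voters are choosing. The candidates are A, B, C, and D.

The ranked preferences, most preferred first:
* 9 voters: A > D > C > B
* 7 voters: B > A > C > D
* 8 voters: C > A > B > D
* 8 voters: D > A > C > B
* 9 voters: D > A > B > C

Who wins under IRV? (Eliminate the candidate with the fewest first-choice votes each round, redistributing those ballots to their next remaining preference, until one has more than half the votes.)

A

Round 1: A 9, B 7, C 8, D 17. B eliminated.
Round 2: A 16, C 8, D 17. C eliminated.
Round 3: A 24, D 17. A has a majority (≥21).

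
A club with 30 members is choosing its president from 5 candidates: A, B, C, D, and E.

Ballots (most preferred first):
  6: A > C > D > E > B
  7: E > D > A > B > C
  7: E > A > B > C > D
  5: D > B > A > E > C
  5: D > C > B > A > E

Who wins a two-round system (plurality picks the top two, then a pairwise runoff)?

Round 1 first-place votes: A 6, B 0, C 0, D 10, E 14. E and D advance.
Runoff: E is ranked above D on 14 ballots, D above E on 16.

D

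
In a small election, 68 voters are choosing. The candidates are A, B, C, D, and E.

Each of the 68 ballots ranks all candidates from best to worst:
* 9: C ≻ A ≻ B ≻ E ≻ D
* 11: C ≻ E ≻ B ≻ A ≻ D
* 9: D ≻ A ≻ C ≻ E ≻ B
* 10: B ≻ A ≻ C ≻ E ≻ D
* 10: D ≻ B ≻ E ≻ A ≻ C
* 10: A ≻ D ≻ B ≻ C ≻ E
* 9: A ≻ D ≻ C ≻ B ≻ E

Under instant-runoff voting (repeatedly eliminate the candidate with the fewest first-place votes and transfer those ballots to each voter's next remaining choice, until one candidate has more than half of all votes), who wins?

Round 1: A 19, B 10, C 20, D 19, E 0. E eliminated.
Round 2: A 19, B 10, C 20, D 19. B eliminated.
Round 3: A 29, C 20, D 19. D eliminated.
Round 4: A 48, C 20. A has a majority (≥35).

A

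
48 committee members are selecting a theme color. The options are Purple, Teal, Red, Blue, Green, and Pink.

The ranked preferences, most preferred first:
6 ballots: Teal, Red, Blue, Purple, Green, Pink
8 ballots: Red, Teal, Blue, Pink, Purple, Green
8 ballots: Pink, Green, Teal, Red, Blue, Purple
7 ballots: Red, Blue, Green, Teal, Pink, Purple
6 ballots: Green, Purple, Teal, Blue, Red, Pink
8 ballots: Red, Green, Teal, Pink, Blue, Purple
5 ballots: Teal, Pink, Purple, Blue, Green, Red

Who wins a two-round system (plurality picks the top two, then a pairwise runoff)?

Round 1 first-place votes: Purple 0, Teal 11, Red 23, Blue 0, Green 6, Pink 8. Red and Teal advance.
Runoff: Red is ranked above Teal on 23 ballots, Teal above Red on 25.

Teal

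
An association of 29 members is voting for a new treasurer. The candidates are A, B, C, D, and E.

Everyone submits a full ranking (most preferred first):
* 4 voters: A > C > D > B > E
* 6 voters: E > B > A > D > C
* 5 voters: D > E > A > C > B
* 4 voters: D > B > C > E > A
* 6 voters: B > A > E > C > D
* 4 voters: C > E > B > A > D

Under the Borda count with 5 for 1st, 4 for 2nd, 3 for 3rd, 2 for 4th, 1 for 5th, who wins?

A: 4×5 + 6×3 + 5×3 + 4×1 + 6×4 + 4×2 = 89
B: 4×2 + 6×4 + 5×1 + 4×4 + 6×5 + 4×3 = 95
C: 4×4 + 6×1 + 5×2 + 4×3 + 6×2 + 4×5 = 76
D: 4×3 + 6×2 + 5×5 + 4×5 + 6×1 + 4×1 = 79
E: 4×1 + 6×5 + 5×4 + 4×2 + 6×3 + 4×4 = 96

E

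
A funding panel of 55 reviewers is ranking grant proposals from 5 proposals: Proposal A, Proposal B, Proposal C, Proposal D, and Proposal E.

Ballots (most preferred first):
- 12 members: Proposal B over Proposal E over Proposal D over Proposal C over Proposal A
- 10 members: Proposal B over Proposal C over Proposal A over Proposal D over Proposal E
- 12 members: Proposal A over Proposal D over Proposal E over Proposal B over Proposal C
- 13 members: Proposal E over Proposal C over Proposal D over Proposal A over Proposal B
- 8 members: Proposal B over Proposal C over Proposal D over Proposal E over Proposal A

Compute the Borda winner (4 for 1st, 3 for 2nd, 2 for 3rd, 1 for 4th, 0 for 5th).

Proposal B

Proposal A: 12×0 + 10×2 + 12×4 + 13×1 + 8×0 = 81
Proposal B: 12×4 + 10×4 + 12×1 + 13×0 + 8×4 = 132
Proposal C: 12×1 + 10×3 + 12×0 + 13×3 + 8×3 = 105
Proposal D: 12×2 + 10×1 + 12×3 + 13×2 + 8×2 = 112
Proposal E: 12×3 + 10×0 + 12×2 + 13×4 + 8×1 = 120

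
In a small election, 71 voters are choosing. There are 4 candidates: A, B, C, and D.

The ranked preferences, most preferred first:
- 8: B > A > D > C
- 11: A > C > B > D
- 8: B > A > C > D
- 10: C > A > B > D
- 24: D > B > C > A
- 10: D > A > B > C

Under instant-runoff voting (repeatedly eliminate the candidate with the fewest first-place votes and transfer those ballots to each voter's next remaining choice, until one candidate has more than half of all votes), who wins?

Round 1: A 11, B 16, C 10, D 34. C eliminated.
Round 2: A 21, B 16, D 34. B eliminated.
Round 3: A 37, D 34. A has a majority (≥36).

A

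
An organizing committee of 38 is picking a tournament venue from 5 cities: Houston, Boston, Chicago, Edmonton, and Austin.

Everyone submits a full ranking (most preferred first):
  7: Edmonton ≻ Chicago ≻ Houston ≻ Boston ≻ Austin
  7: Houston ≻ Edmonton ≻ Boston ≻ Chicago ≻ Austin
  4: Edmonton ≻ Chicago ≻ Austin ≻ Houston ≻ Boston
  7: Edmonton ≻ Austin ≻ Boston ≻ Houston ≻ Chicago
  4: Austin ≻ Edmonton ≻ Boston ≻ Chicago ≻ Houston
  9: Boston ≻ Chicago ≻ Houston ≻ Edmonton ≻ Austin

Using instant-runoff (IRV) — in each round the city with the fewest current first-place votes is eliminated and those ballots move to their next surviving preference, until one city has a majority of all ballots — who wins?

Edmonton

Round 1: Houston 7, Boston 9, Chicago 0, Edmonton 18, Austin 4. Chicago eliminated.
Round 2: Houston 7, Boston 9, Edmonton 18, Austin 4. Austin eliminated.
Round 3: Houston 7, Boston 9, Edmonton 22. Edmonton has a majority (≥20).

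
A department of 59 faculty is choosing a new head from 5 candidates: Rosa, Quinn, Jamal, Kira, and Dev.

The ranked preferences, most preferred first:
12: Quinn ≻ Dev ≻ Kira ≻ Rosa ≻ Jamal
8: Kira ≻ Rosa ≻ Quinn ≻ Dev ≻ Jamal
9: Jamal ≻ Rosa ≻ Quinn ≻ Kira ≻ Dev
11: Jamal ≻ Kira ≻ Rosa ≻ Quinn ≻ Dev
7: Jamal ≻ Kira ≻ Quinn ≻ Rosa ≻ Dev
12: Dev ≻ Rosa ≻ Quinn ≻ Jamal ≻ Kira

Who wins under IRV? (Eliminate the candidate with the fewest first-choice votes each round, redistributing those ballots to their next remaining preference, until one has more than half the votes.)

Quinn

Round 1: Rosa 0, Quinn 12, Jamal 27, Kira 8, Dev 12. Rosa eliminated.
Round 2: Quinn 12, Jamal 27, Kira 8, Dev 12. Kira eliminated.
Round 3: Quinn 20, Jamal 27, Dev 12. Dev eliminated.
Round 4: Quinn 32, Jamal 27. Quinn has a majority (≥30).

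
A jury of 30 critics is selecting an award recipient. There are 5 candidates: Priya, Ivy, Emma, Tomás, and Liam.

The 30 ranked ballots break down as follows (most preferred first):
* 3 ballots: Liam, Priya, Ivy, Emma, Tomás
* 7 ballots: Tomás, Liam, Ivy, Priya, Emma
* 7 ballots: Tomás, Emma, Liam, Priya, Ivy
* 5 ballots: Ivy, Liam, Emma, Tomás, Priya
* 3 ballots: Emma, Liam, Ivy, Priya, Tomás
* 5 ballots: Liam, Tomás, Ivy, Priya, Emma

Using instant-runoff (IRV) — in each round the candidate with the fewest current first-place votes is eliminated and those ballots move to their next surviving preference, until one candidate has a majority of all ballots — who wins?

Liam

Round 1: Priya 0, Ivy 5, Emma 3, Tomás 14, Liam 8. Priya eliminated.
Round 2: Ivy 5, Emma 3, Tomás 14, Liam 8. Emma eliminated.
Round 3: Ivy 5, Tomás 14, Liam 11. Ivy eliminated.
Round 4: Tomás 14, Liam 16. Liam has a majority (≥16).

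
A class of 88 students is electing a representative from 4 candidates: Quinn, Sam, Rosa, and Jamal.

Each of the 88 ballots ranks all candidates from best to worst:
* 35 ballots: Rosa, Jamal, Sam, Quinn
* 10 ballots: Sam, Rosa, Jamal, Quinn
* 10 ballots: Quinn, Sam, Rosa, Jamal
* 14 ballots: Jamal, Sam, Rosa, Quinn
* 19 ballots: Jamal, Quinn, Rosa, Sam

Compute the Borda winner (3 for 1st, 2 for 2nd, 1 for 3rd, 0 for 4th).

Quinn: 35×0 + 10×0 + 10×3 + 14×0 + 19×2 = 68
Sam: 35×1 + 10×3 + 10×2 + 14×2 + 19×0 = 113
Rosa: 35×3 + 10×2 + 10×1 + 14×1 + 19×1 = 168
Jamal: 35×2 + 10×1 + 10×0 + 14×3 + 19×3 = 179

Jamal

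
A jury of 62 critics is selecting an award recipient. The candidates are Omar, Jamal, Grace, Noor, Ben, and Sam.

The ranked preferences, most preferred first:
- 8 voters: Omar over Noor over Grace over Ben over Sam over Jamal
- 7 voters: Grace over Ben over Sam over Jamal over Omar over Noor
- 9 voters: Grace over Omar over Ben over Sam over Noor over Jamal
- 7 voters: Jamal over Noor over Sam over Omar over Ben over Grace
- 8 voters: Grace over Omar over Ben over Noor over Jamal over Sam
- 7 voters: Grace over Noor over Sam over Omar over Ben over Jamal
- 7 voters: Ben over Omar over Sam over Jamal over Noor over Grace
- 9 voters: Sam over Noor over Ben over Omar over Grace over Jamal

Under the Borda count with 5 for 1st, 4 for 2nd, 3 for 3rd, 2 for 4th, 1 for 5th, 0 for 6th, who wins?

Omar: 8×5 + 7×1 + 9×4 + 7×2 + 8×4 + 7×2 + 7×4 + 9×2 = 189
Jamal: 8×0 + 7×2 + 9×0 + 7×5 + 8×1 + 7×0 + 7×2 + 9×0 = 71
Grace: 8×3 + 7×5 + 9×5 + 7×0 + 8×5 + 7×5 + 7×0 + 9×1 = 188
Noor: 8×4 + 7×0 + 9×1 + 7×4 + 8×2 + 7×4 + 7×1 + 9×4 = 156
Ben: 8×2 + 7×4 + 9×3 + 7×1 + 8×3 + 7×1 + 7×5 + 9×3 = 171
Sam: 8×1 + 7×3 + 9×2 + 7×3 + 8×0 + 7×3 + 7×3 + 9×5 = 155

Omar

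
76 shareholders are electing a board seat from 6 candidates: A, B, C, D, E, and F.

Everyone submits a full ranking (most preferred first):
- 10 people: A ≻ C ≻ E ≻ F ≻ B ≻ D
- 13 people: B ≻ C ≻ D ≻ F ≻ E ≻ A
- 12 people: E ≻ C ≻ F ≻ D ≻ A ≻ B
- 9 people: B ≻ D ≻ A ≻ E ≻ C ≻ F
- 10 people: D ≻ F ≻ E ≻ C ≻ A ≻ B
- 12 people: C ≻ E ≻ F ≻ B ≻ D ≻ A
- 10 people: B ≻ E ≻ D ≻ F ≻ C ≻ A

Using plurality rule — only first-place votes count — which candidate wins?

B

First-place votes: A 10, B 32, C 12, D 10, E 12, F 0.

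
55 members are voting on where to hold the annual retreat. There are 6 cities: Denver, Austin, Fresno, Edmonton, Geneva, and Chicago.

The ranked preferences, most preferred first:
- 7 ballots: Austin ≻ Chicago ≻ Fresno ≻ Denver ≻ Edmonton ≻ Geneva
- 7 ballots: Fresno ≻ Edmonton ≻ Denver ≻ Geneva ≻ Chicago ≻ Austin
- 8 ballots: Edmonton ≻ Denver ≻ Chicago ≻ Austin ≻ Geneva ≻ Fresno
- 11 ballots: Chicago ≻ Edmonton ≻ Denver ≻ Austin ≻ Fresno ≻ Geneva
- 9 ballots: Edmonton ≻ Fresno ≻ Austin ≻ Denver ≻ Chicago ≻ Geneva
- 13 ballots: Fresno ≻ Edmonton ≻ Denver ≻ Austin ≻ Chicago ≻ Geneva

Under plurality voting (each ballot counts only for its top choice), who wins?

First-place votes: Denver 0, Austin 7, Fresno 20, Edmonton 17, Geneva 0, Chicago 11.

Fresno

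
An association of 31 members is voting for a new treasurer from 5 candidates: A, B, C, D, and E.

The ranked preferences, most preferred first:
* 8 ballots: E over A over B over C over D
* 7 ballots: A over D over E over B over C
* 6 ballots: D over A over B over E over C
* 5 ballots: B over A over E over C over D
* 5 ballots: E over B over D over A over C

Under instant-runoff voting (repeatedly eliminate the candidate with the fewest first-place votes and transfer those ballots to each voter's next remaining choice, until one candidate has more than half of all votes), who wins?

Round 1: A 7, B 5, C 0, D 6, E 13. C eliminated.
Round 2: A 7, B 5, D 6, E 13. B eliminated.
Round 3: A 12, D 6, E 13. D eliminated.
Round 4: A 18, E 13. A has a majority (≥16).

A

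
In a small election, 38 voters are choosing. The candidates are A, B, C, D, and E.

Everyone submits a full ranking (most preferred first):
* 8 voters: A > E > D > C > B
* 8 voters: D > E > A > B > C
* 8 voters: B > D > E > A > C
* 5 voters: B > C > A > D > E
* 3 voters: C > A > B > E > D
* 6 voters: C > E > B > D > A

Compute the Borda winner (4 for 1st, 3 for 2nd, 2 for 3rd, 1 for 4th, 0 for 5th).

E

A: 8×4 + 8×2 + 8×1 + 5×2 + 3×3 + 6×0 = 75
B: 8×0 + 8×1 + 8×4 + 5×4 + 3×2 + 6×2 = 78
C: 8×1 + 8×0 + 8×0 + 5×3 + 3×4 + 6×4 = 59
D: 8×2 + 8×4 + 8×3 + 5×1 + 3×0 + 6×1 = 83
E: 8×3 + 8×3 + 8×2 + 5×0 + 3×1 + 6×3 = 85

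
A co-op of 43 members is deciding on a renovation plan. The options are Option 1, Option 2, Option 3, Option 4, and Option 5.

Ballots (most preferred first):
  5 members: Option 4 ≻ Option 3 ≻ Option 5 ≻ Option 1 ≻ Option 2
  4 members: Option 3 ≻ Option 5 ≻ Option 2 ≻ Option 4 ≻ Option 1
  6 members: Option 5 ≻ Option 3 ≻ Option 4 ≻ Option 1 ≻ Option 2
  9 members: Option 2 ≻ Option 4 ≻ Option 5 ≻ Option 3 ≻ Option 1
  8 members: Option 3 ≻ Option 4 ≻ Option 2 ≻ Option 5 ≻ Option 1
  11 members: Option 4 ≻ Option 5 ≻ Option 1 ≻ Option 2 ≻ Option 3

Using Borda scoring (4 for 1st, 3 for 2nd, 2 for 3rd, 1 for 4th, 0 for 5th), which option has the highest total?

Option 4

Option 1: 5×1 + 4×0 + 6×1 + 9×0 + 8×0 + 11×2 = 33
Option 2: 5×0 + 4×2 + 6×0 + 9×4 + 8×2 + 11×1 = 71
Option 3: 5×3 + 4×4 + 6×3 + 9×1 + 8×4 + 11×0 = 90
Option 4: 5×4 + 4×1 + 6×2 + 9×3 + 8×3 + 11×4 = 131
Option 5: 5×2 + 4×3 + 6×4 + 9×2 + 8×1 + 11×3 = 105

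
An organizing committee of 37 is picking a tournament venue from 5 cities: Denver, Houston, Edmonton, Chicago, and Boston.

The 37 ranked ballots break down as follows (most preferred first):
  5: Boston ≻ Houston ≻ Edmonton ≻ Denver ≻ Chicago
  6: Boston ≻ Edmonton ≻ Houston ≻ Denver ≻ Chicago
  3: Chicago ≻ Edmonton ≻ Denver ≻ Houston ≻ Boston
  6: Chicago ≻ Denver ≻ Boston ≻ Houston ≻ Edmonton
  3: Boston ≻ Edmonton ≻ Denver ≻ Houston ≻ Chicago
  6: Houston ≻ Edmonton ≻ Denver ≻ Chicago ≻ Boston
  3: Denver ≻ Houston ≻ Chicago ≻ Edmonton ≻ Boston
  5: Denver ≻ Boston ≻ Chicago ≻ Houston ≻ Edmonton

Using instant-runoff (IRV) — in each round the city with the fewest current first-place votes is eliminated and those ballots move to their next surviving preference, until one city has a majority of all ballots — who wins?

Round 1: Denver 8, Houston 6, Edmonton 0, Chicago 9, Boston 14. Edmonton eliminated.
Round 2: Denver 8, Houston 6, Chicago 9, Boston 14. Houston eliminated.
Round 3: Denver 14, Chicago 9, Boston 14. Chicago eliminated.
Round 4: Denver 23, Boston 14. Denver has a majority (≥19).

Denver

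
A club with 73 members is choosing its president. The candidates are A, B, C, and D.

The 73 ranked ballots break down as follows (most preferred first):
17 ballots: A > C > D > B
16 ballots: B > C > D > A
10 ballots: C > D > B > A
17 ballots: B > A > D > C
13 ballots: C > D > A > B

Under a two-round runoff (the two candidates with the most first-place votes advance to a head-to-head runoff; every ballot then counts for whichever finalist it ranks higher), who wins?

Round 1 first-place votes: A 17, B 33, C 23, D 0. B and C advance.
Runoff: B is ranked above C on 33 ballots, C above B on 40.

C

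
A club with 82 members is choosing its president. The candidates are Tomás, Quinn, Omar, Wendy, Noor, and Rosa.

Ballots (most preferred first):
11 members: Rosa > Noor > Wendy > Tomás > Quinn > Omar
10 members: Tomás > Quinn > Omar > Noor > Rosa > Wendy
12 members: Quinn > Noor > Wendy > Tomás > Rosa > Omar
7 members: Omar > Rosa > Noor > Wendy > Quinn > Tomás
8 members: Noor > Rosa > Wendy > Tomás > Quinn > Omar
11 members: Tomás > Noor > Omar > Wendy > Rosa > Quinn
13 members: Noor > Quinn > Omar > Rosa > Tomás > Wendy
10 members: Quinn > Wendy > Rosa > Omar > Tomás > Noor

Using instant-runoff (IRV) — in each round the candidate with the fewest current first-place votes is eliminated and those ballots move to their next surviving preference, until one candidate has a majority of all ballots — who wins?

Round 1: Tomás 21, Quinn 22, Omar 7, Wendy 0, Noor 21, Rosa 11. Wendy eliminated.
Round 2: Tomás 21, Quinn 22, Omar 7, Noor 21, Rosa 11. Omar eliminated.
Round 3: Tomás 21, Quinn 22, Noor 21, Rosa 18. Rosa eliminated.
Round 4: Tomás 21, Quinn 22, Noor 39. Tomás eliminated.
Round 5: Quinn 32, Noor 50. Noor has a majority (≥42).

Noor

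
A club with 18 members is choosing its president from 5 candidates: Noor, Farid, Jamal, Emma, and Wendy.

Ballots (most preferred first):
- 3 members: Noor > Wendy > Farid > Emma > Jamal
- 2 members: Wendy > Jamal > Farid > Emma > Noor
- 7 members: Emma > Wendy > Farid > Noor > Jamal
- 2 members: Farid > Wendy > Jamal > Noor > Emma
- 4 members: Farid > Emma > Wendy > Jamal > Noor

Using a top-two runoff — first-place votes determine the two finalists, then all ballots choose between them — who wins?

Farid

Round 1 first-place votes: Noor 3, Farid 6, Jamal 0, Emma 7, Wendy 2. Emma and Farid advance.
Runoff: Emma is ranked above Farid on 7 ballots, Farid above Emma on 11.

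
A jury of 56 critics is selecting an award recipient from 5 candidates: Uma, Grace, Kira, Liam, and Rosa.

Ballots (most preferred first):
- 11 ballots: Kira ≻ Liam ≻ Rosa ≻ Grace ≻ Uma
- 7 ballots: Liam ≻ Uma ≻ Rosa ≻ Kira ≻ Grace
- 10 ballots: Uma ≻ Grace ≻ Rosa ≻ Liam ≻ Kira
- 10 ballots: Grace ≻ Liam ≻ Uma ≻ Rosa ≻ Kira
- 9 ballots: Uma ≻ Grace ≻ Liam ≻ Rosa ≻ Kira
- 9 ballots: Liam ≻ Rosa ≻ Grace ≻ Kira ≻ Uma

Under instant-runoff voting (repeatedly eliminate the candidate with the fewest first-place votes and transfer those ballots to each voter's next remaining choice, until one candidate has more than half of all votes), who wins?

Round 1: Uma 19, Grace 10, Kira 11, Liam 16, Rosa 0. Rosa eliminated.
Round 2: Uma 19, Grace 10, Kira 11, Liam 16. Grace eliminated.
Round 3: Uma 19, Kira 11, Liam 26. Kira eliminated.
Round 4: Uma 19, Liam 37. Liam has a majority (≥29).

Liam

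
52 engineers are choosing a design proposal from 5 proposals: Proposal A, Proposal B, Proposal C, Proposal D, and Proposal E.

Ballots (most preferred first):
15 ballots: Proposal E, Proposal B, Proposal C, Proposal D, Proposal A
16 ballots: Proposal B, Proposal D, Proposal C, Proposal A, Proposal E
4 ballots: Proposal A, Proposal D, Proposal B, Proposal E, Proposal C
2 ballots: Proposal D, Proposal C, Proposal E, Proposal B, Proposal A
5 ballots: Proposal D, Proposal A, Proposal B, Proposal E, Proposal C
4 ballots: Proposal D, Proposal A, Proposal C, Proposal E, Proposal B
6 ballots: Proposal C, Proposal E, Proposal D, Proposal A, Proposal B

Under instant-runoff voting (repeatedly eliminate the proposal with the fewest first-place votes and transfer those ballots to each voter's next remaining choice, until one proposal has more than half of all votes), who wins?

Proposal E

Round 1: Proposal A 4, Proposal B 16, Proposal C 6, Proposal D 11, Proposal E 15. Proposal A eliminated.
Round 2: Proposal B 16, Proposal C 6, Proposal D 15, Proposal E 15. Proposal C eliminated.
Round 3: Proposal B 16, Proposal D 15, Proposal E 21. Proposal D eliminated.
Round 4: Proposal B 25, Proposal E 27. Proposal E has a majority (≥27).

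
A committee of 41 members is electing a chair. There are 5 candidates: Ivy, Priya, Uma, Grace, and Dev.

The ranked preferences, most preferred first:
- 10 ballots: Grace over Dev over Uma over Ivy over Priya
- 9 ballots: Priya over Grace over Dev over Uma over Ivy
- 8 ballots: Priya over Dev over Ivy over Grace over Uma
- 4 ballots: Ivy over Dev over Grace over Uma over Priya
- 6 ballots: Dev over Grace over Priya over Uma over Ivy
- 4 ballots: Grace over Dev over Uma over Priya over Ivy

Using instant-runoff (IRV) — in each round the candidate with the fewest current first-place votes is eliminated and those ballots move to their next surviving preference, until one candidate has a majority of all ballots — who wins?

Round 1: Ivy 4, Priya 17, Uma 0, Grace 14, Dev 6. Uma eliminated.
Round 2: Ivy 4, Priya 17, Grace 14, Dev 6. Ivy eliminated.
Round 3: Priya 17, Grace 14, Dev 10. Dev eliminated.
Round 4: Priya 17, Grace 24. Grace has a majority (≥21).

Grace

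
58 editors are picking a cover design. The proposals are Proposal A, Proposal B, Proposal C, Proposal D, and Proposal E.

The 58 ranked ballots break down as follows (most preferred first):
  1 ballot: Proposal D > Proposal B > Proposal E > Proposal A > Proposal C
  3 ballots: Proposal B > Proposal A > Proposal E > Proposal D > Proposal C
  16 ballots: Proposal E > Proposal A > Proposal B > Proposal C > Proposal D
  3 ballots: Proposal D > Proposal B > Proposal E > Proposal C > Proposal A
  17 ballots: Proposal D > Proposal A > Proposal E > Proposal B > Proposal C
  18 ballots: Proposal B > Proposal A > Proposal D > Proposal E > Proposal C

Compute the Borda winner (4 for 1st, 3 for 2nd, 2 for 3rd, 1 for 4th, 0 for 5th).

Proposal A: 1×1 + 3×3 + 16×3 + 3×0 + 17×3 + 18×3 = 163
Proposal B: 1×3 + 3×4 + 16×2 + 3×3 + 17×1 + 18×4 = 145
Proposal C: 1×0 + 3×0 + 16×1 + 3×1 + 17×0 + 18×0 = 19
Proposal D: 1×4 + 3×1 + 16×0 + 3×4 + 17×4 + 18×2 = 123
Proposal E: 1×2 + 3×2 + 16×4 + 3×2 + 17×2 + 18×1 = 130

Proposal A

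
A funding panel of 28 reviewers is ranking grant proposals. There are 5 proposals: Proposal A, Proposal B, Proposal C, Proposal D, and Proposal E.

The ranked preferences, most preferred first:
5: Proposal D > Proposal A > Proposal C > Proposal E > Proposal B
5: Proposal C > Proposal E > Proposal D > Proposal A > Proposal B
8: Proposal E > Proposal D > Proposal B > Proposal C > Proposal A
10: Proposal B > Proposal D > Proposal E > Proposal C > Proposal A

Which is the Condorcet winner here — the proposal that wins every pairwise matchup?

Proposal D vs Proposal A: 28–0
Proposal D vs Proposal B: 18–10
Proposal D vs Proposal C: 23–5
Proposal D vs Proposal E: 15–13
Proposal D beats every other proposal.

Proposal D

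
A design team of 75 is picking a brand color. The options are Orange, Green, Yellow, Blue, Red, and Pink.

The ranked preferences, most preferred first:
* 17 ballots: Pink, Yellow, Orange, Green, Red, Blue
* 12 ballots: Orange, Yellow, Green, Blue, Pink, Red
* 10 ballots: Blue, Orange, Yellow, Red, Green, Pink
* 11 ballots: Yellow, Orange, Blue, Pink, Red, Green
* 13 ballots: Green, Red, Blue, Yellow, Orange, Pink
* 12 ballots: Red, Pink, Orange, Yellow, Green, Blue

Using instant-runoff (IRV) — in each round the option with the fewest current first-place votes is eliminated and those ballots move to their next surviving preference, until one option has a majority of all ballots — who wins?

Round 1: Orange 12, Green 13, Yellow 11, Blue 10, Red 12, Pink 17. Blue eliminated.
Round 2: Orange 22, Green 13, Yellow 11, Red 12, Pink 17. Yellow eliminated.
Round 3: Orange 33, Green 13, Red 12, Pink 17. Red eliminated.
Round 4: Orange 33, Green 13, Pink 29. Green eliminated.
Round 5: Orange 46, Pink 29. Orange has a majority (≥38).

Orange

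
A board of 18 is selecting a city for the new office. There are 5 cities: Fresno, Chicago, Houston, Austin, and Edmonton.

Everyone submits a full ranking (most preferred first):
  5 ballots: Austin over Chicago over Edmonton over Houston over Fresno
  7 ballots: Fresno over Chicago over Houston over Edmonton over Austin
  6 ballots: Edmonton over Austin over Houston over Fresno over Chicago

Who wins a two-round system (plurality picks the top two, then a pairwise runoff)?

Round 1 first-place votes: Fresno 7, Chicago 0, Houston 0, Austin 5, Edmonton 6. Fresno and Edmonton advance.
Runoff: Fresno is ranked above Edmonton on 7 ballots, Edmonton above Fresno on 11.

Edmonton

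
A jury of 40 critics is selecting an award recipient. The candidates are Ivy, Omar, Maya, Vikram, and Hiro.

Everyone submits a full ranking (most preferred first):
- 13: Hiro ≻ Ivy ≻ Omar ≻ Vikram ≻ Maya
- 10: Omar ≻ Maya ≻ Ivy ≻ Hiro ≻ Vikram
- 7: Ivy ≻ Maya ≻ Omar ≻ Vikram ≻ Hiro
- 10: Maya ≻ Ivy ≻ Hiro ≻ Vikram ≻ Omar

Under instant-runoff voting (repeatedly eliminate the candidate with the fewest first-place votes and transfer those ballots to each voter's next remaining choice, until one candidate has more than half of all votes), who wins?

Round 1: Ivy 7, Omar 10, Maya 10, Vikram 0, Hiro 13. Vikram eliminated.
Round 2: Ivy 7, Omar 10, Maya 10, Hiro 13. Ivy eliminated.
Round 3: Omar 10, Maya 17, Hiro 13. Omar eliminated.
Round 4: Maya 27, Hiro 13. Maya has a majority (≥21).

Maya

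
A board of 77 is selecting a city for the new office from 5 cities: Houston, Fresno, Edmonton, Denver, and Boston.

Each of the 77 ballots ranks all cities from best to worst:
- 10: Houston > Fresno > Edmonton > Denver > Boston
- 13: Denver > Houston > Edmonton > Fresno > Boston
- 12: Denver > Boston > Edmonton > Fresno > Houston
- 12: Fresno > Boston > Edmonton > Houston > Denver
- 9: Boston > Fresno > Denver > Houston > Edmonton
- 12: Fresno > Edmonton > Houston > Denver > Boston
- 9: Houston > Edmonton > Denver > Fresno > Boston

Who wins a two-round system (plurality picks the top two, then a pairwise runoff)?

Round 1 first-place votes: Houston 19, Fresno 24, Edmonton 0, Denver 25, Boston 9. Denver and Fresno advance.
Runoff: Denver is ranked above Fresno on 34 ballots, Fresno above Denver on 43.

Fresno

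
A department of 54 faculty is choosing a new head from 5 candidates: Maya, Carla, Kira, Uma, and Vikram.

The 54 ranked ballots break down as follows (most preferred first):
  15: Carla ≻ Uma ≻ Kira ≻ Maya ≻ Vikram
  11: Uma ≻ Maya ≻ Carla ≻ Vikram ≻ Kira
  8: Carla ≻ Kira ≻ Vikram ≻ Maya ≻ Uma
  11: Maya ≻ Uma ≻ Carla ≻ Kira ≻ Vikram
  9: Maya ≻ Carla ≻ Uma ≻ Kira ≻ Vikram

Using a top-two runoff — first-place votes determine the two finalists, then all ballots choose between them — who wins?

Maya

Round 1 first-place votes: Maya 20, Carla 23, Kira 0, Uma 11, Vikram 0. Carla and Maya advance.
Runoff: Carla is ranked above Maya on 23 ballots, Maya above Carla on 31.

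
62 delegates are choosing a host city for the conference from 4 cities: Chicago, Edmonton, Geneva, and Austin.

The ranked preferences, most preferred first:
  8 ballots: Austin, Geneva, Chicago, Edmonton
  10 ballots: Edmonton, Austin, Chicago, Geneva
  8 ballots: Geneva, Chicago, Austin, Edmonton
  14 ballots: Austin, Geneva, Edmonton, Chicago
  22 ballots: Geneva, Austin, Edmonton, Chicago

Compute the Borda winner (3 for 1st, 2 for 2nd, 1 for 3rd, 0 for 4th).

Austin

Chicago: 8×1 + 10×1 + 8×2 + 14×0 + 22×0 = 34
Edmonton: 8×0 + 10×3 + 8×0 + 14×1 + 22×1 = 66
Geneva: 8×2 + 10×0 + 8×3 + 14×2 + 22×3 = 134
Austin: 8×3 + 10×2 + 8×1 + 14×3 + 22×2 = 138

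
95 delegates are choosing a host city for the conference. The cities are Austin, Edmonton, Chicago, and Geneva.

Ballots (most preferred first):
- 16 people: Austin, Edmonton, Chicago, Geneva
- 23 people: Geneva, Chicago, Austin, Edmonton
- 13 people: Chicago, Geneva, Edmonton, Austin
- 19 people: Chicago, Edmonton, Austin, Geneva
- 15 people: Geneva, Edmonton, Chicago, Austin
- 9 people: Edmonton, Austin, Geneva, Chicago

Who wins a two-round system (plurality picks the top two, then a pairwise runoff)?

Round 1 first-place votes: Austin 16, Edmonton 9, Chicago 32, Geneva 38. Geneva and Chicago advance.
Runoff: Geneva is ranked above Chicago on 47 ballots, Chicago above Geneva on 48.

Chicago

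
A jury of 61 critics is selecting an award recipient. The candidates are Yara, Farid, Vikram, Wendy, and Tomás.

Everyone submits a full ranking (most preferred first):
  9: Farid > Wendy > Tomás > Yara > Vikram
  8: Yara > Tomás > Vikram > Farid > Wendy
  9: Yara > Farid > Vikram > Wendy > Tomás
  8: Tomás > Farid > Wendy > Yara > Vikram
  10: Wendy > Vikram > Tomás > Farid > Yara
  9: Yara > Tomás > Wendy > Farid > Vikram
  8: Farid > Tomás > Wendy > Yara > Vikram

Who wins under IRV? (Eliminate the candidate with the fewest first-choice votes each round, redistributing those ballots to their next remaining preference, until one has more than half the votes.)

Farid

Round 1: Yara 26, Farid 17, Vikram 0, Wendy 10, Tomás 8. Vikram eliminated.
Round 2: Yara 26, Farid 17, Wendy 10, Tomás 8. Tomás eliminated.
Round 3: Yara 26, Farid 25, Wendy 10. Wendy eliminated.
Round 4: Yara 26, Farid 35. Farid has a majority (≥31).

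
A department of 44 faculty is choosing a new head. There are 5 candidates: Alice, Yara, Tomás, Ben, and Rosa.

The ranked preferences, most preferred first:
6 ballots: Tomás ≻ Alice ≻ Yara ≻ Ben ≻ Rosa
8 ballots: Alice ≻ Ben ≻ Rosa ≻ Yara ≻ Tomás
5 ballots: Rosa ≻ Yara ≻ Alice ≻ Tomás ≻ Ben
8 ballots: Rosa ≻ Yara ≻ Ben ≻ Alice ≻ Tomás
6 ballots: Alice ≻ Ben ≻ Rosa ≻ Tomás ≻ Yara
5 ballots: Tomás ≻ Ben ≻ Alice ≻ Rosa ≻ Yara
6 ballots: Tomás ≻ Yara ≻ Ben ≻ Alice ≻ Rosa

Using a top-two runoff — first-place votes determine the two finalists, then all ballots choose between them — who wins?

Round 1 first-place votes: Alice 14, Yara 0, Tomás 17, Ben 0, Rosa 13. Tomás and Alice advance.
Runoff: Tomás is ranked above Alice on 17 ballots, Alice above Tomás on 27.

Alice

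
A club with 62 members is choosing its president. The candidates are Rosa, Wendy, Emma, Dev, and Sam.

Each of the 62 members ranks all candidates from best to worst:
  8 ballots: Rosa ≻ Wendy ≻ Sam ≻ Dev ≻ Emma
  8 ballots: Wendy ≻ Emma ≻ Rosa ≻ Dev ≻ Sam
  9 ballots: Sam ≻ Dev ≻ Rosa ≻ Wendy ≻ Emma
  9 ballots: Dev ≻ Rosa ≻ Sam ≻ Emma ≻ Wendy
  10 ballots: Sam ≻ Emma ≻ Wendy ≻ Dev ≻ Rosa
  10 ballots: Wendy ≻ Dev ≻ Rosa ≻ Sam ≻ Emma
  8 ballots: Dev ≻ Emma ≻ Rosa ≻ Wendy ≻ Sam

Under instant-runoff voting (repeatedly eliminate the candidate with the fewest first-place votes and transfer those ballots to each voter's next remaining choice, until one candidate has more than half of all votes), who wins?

Round 1: Rosa 8, Wendy 18, Emma 0, Dev 17, Sam 19. Emma eliminated.
Round 2: Rosa 8, Wendy 18, Dev 17, Sam 19. Rosa eliminated.
Round 3: Wendy 26, Dev 17, Sam 19. Dev eliminated.
Round 4: Wendy 34, Sam 28. Wendy has a majority (≥32).

Wendy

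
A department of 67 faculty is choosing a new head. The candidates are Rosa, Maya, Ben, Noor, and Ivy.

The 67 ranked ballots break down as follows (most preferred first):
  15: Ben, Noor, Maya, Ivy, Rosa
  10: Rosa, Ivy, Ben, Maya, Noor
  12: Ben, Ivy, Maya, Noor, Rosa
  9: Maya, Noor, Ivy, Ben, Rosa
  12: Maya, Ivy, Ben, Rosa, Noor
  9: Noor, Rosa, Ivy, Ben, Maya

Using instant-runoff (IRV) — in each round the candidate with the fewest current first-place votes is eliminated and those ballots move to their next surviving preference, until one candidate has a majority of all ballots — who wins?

Ben

Round 1: Rosa 10, Maya 21, Ben 27, Noor 9, Ivy 0. Ivy eliminated.
Round 2: Rosa 10, Maya 21, Ben 27, Noor 9. Noor eliminated.
Round 3: Rosa 19, Maya 21, Ben 27. Rosa eliminated.
Round 4: Maya 21, Ben 46. Ben has a majority (≥34).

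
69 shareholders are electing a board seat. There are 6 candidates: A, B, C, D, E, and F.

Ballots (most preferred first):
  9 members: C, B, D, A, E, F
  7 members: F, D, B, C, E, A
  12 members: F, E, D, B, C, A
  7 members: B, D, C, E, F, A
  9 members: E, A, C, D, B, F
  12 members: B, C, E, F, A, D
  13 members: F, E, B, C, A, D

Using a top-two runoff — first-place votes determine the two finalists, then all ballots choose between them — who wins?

Round 1 first-place votes: A 0, B 19, C 9, D 0, E 9, F 32. F and B advance.
Runoff: F is ranked above B on 32 ballots, B above F on 37.

B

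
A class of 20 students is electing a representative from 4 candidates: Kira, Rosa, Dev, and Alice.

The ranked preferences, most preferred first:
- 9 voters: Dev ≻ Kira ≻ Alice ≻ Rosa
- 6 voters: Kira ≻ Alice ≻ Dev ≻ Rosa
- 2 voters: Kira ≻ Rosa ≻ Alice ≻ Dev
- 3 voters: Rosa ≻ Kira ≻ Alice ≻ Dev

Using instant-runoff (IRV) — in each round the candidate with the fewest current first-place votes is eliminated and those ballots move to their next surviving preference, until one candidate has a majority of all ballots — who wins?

Kira

Round 1: Kira 8, Rosa 3, Dev 9, Alice 0. Alice eliminated.
Round 2: Kira 8, Rosa 3, Dev 9. Rosa eliminated.
Round 3: Kira 11, Dev 9. Kira has a majority (≥11).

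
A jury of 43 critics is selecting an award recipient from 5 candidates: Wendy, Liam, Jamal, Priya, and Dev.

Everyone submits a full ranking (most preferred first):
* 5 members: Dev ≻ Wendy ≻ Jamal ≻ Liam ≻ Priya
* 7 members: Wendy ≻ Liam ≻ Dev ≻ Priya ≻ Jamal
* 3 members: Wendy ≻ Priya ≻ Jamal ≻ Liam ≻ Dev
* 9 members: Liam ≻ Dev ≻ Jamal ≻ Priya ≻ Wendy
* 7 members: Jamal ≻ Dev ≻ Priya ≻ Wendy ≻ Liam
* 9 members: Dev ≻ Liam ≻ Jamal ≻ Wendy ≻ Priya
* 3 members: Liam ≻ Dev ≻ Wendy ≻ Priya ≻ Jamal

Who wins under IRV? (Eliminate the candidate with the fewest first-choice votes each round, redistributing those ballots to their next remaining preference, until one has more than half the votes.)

Liam

Round 1: Wendy 10, Liam 12, Jamal 7, Priya 0, Dev 14. Priya eliminated.
Round 2: Wendy 10, Liam 12, Jamal 7, Dev 14. Jamal eliminated.
Round 3: Wendy 10, Liam 12, Dev 21. Wendy eliminated.
Round 4: Liam 22, Dev 21. Liam has a majority (≥22).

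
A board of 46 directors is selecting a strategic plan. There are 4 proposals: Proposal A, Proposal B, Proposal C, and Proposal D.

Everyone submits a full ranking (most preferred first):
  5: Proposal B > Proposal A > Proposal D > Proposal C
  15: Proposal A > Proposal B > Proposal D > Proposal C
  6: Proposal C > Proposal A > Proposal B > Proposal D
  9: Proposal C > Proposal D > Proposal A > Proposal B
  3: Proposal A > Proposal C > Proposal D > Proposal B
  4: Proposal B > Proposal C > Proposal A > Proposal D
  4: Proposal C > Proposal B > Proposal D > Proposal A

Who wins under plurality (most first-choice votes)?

First-place votes: Proposal A 18, Proposal B 9, Proposal C 19, Proposal D 0.

Proposal C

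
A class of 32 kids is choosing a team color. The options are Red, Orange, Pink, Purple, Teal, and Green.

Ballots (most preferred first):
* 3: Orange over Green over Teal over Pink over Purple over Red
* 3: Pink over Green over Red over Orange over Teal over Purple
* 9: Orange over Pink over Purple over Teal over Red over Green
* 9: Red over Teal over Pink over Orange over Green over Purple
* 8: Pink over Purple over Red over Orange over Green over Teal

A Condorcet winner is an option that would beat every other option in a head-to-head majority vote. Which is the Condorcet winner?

Pink

Pink vs Red: 23–9
Pink vs Orange: 20–12
Pink vs Purple: 32–0
Pink vs Teal: 20–12
Pink vs Green: 29–3
Pink beats every other option.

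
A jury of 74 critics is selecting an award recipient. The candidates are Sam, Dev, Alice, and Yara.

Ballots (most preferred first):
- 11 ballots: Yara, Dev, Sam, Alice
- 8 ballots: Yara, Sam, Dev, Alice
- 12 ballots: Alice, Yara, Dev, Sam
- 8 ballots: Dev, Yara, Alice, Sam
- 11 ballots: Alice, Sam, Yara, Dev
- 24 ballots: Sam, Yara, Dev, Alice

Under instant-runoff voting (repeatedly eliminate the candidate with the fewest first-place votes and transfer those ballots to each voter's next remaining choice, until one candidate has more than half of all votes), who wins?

Yara

Round 1: Sam 24, Dev 8, Alice 23, Yara 19. Dev eliminated.
Round 2: Sam 24, Alice 23, Yara 27. Alice eliminated.
Round 3: Sam 35, Yara 39. Yara has a majority (≥38).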